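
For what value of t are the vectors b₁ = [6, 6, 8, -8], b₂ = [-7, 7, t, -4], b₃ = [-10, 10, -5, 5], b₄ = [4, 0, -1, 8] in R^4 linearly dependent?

The vectors are dependent exactly when the determinant of the matrix with rows b₁, b₂, b₃, b₄ vanishes.
The determinant works out to -1400*t - 700.
Solving -1400*t - 700 = 0 yields t = -1/2.

t = -1/2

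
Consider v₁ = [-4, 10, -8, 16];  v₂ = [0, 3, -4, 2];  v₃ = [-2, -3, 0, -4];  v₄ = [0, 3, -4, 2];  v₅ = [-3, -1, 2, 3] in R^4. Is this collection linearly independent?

There are 5 vectors in a 4-dimensional space, so they cannot be linearly independent.

linearly dependent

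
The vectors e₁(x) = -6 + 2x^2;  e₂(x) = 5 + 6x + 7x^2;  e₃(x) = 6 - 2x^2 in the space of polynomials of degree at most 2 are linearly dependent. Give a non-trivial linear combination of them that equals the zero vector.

e₁ + e₃ = 0

Pass to coordinate vectors relative to the basis {1, x, x^2}.
Set up α₁e₁ + … + α₃e₃ = 0 and solve the homogeneous system.
One solution (up to scaling) is (1, 0, 1).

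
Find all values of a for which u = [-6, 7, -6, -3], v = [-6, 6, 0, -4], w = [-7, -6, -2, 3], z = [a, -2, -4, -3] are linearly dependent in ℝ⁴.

Dependence holds iff the 4×4 matrix [u v w z] is singular.
The determinant works out to 56*a + 2464.
This vanishes exactly when a = -44.

a = -44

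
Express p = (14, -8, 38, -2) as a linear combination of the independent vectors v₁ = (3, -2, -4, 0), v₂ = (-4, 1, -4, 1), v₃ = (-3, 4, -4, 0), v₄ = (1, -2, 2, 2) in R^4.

p = -3v₁ - 4v₂ - 2v₃ + v₄

Write p = c₁v₁ + … + c₄v₄ and equate components.
Back-substitution yields (c₁, …, c₄) = (-3, -4, -2, 1).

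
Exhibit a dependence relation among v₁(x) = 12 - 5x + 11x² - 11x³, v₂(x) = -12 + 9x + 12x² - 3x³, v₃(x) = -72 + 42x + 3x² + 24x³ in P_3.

3v₁ - 3v₂ + v₃ = 0

Write each element as a vector in ℝ⁴ using {1, x, …, x³}.
Row-reduce the matrix with v₁, v₂, v₃ as columns; the null space gives the coefficients.
One solution (up to scaling) is (3, -3, 1).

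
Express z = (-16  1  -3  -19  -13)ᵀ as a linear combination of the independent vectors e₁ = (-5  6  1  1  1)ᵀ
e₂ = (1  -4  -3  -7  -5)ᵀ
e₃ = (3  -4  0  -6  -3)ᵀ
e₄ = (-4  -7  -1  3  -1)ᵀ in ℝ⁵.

z = 4e₁ + 2e₂ + 2e₃ + e₄

Set up the augmented matrix [e₁ | e₂ | e₃ | e₄ | z] and row-reduce.
The system has the unique solution (α₁, …, α₄) = (4, 2, 2, 1).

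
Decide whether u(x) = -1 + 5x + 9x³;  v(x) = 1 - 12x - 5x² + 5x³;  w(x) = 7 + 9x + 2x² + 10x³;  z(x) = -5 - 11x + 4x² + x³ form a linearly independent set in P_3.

Write each element as a coordinate vector in ℝ⁴ using {1, x, …, x³}.
Form the 4×4 matrix with these as columns; its determinant is -9592.
A nonzero determinant means the columns are linearly independent.

linearly independent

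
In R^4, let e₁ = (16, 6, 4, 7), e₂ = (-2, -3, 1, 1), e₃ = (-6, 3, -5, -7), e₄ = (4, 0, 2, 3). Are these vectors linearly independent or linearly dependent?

linearly dependent

Form the 4×4 matrix with these as columns; its determinant is 0.
A zero determinant means the columns are linearly dependent.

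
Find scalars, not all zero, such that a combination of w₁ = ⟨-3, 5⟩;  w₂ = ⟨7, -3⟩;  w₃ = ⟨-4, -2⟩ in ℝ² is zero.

Row-reduce the matrix with w₁, w₂, w₃ as columns; the null space gives the coefficients.
The free variable yields coefficients (1, 1, 1) (any nonzero multiple also works).

w₁ + w₂ + w₃ = 0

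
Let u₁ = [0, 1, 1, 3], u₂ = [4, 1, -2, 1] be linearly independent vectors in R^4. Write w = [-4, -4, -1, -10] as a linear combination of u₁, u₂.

w = -3u₁ - u₂

Solve the system with u₁, u₂ as columns and w as the right-hand side.
The system has the unique solution (c₁, c₂) = (-3, -1).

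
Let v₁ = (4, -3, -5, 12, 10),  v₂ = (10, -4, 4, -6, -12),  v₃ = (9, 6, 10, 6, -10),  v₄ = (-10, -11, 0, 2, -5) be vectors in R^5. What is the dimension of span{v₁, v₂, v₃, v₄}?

dim = 4

Put the 5×4 matrix [v₁|v₂|v₃|v₄] into echelon form.
The echelon form has 4 nonzero rows, so the rank is 4.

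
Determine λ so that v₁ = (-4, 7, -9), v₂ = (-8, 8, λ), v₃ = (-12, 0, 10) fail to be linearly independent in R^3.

λ = -52/7

Place the vectors as rows of a 3×3 matrix; dependence ⇔ determinant zero.
Cofactor expansion gives det = -84*λ - 624.
This vanishes exactly when λ = -52/7.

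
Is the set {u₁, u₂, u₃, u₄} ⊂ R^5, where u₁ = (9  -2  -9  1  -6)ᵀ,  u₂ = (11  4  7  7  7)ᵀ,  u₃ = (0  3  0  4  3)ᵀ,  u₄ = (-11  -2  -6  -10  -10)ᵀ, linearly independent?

Row-reduce the matrix whose columns are u₁, u₂, u₃, u₄.
The reduction yields 4 nonzero rows, so the rank is 4.
Since rank = 4 (the number of vectors), the set is linearly independent.

linearly independent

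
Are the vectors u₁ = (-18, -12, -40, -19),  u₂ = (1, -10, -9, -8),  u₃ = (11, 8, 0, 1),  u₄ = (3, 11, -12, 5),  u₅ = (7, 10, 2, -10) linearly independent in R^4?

linearly dependent

There are 5 vectors in a 4-dimensional space, so they cannot be linearly independent.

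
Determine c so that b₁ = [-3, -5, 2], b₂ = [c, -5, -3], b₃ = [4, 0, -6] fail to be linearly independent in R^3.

c = 1/3

The vectors are dependent exactly when the determinant of the matrix with rows b₁, b₂, b₃ vanishes.
The determinant works out to 10 - 30*c.
This vanishes exactly when c = 1/3.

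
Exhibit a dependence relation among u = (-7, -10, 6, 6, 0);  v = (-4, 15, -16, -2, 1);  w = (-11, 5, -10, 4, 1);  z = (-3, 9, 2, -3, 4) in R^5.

Row-reduce the matrix with u, v, w, z as columns; the null space gives the coefficients.
One solution (up to scaling) is (1, 1, -1, 0).

u + v - w = 0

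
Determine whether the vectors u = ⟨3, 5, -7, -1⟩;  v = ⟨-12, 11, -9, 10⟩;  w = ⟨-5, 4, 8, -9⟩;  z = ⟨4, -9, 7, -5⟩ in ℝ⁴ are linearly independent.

linearly independent

Place the vectors as rows of a 4×4 matrix and reduce to echelon form.
The reduction yields 4 nonzero rows, so the rank is 4.
Since rank = 4 (the number of vectors), the set is linearly independent.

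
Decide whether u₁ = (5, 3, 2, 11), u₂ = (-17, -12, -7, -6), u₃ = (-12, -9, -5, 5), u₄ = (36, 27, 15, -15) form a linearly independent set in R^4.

Row-reduce the matrix whose columns are u₁, u₂, u₃, u₄.
The reduction yields 2 nonzero rows, so the rank is 2.
Since rank 2 < 4, the set is linearly dependent.
Indeed u₁ + u₂ - u₃ = 0.

linearly dependent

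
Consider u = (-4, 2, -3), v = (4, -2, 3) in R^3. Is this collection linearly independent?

linearly dependent

Place the vectors as rows of a 2×3 matrix and reduce to echelon form.
The reduction yields 1 nonzero row, so the rank is 1.
Since rank 1 < 2, the set is linearly dependent.
Indeed u + v = 0.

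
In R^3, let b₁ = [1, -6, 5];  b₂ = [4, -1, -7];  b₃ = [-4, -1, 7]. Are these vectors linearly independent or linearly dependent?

linearly independent

The matrix [b₁|b₂|b₃] has determinant -54.
A nonzero determinant means the columns are linearly independent.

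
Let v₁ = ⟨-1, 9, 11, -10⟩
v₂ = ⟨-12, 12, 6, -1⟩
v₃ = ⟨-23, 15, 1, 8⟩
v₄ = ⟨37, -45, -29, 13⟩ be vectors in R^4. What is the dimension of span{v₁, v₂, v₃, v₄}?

Row-reduce the 4×4 matrix with these as rows.
Exactly 2 pivots survive; hence the rank is 2.

2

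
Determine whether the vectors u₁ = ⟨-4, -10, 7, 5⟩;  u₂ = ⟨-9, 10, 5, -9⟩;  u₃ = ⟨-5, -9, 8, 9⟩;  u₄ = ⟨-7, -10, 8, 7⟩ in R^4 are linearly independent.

The matrix [u₁|u₂|u₃|u₄] has determinant -1289.
A nonzero determinant means the columns are linearly independent.

linearly independent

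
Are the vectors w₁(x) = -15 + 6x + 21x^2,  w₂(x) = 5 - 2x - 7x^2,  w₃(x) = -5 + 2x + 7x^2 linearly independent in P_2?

linearly dependent

Take coordinates with respect to the standard basis {1, x, x^2}.
Row-reduce the matrix whose columns are w₁, w₂, w₃.
The reduction yields 1 nonzero row, so the rank is 1.
Since rank 1 < 3, the set is linearly dependent.
Indeed w₁ + 3w₂ = 0.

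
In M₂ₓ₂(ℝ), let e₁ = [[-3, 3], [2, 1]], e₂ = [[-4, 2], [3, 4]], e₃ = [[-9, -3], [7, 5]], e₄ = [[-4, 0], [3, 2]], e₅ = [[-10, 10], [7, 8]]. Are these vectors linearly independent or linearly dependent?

Take coordinates with respect to the standard basis {E₁₁, E₁₂, E₂₁, E₂₂}.
There are 5 vectors in a 4-dimensional space, so they cannot be linearly independent.

linearly dependent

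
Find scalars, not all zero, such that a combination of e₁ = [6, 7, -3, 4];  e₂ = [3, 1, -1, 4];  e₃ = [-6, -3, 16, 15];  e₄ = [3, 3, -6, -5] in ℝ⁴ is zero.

Write the vectors as columns of a matrix and find a nonzero vector in its null space.
One solution (up to scaling) is (1, -1, -1, -3).

e₁ - e₂ - e₃ - 3e₄ = 0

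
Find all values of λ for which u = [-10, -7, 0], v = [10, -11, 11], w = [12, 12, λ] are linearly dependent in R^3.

λ = -11/5

The set is linearly dependent precisely when det[u; v; w] = 0.
The determinant works out to 180*λ + 396.
Solving 180*λ + 396 = 0 yields λ = -11/5.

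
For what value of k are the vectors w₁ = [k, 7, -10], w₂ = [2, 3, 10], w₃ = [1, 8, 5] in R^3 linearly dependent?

Place the vectors as rows of a 3×3 matrix; dependence ⇔ determinant zero.
The determinant works out to -65*k - 130.
This vanishes exactly when k = -2.

k = -2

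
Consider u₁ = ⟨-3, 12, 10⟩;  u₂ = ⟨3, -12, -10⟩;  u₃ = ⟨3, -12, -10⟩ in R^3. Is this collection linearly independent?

Two of the vectors are equal, giving an immediate dependence.

linearly dependent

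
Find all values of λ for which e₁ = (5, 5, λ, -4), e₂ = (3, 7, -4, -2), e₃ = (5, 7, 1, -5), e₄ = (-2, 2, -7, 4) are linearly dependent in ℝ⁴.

λ = 12

Dependence holds iff the 4×4 matrix [e₁ e₂ e₃ e₄] is singular.
The determinant works out to 48 - 4*λ.
This vanishes exactly when λ = 12.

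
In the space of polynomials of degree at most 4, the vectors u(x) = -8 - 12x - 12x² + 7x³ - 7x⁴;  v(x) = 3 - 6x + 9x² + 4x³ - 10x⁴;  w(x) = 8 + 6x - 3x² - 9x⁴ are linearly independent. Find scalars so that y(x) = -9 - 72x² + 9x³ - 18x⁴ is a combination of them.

y = 3u - 3v + 3w

Work in coordinates with respect to the standard basis {1, x, …, x⁴}.
Solve the system with u, v, w as columns and y as the right-hand side.
The system has the unique solution (α₁, α₂, α₃) = (3, -3, 3).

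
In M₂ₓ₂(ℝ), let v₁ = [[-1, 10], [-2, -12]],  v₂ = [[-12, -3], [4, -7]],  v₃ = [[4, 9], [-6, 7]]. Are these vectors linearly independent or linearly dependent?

linearly independent

Take coordinates with respect to the standard basis {E₁₁, E₁₂, E₂₁, E₂₂}.
Place the vectors as rows of a 3×4 matrix and reduce to echelon form.
The reduction yields 3 nonzero rows, so the rank is 3.
Since rank = 3 (the number of vectors), the set is linearly independent.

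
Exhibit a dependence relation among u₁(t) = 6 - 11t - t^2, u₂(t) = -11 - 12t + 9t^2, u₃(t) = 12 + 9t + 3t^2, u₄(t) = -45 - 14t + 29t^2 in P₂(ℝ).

2u₁ - 3u₂ + u₄ = 0

Take coordinates with respect to {1, t, t^2}.
Row-reduce the matrix with u₁, u₂, u₃, u₄ as columns; the null space gives the coefficients.
A generator of the null space is (2, -3, 0, 1).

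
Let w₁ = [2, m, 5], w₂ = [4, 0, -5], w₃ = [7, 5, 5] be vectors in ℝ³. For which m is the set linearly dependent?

m = 30/11

Place the vectors as rows of a 3×3 matrix; dependence ⇔ determinant zero.
Cofactor expansion gives det = 150 - 55*m.
Solving 150 - 55*m = 0 yields m = 30/11.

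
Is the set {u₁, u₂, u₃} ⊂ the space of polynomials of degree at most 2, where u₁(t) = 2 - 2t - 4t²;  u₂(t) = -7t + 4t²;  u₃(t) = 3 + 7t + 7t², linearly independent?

linearly independent

Take coordinates with respect to the standard basis {1, t, t²}.
The matrix [u₁|u₂|u₃] has determinant -262.
A nonzero determinant means the columns are linearly independent.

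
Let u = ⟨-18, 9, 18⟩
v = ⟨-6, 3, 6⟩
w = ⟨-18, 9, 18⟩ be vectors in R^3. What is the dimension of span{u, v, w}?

Put the 3×3 matrix [u|v|w] into echelon form.
The echelon form has 1 nonzero row, so the rank is 1.

1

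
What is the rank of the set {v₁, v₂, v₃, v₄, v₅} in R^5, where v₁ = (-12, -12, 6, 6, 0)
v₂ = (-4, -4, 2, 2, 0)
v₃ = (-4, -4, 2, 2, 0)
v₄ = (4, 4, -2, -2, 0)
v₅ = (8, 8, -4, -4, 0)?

1

Row-reduce the 5×5 matrix with these as rows.
Exactly 1 pivot survives; hence the rank is 1.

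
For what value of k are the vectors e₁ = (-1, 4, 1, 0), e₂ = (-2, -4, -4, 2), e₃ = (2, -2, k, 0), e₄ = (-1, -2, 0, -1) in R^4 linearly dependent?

k = 0

Dependence holds iff the 4×4 matrix [e₁ e₂ e₃ e₄] is singular.
The determinant works out to -24*k.
This vanishes exactly when k = 0.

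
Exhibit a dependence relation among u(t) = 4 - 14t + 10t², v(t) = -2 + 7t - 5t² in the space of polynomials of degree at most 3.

Pass to coordinate vectors relative to the basis {1, t, …, t³}.
Set up α₁u + α₂v = 0 and solve the homogeneous system.
One solution (up to scaling) is (1, 2).

u + 2v = 0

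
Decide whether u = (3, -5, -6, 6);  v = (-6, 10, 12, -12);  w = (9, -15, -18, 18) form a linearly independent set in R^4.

Place the vectors as rows of a 3×4 matrix and reduce to echelon form.
The reduction yields 1 nonzero row, so the rank is 1.
Since rank 1 < 3, the set is linearly dependent.
Indeed 2u + v = 0.

linearly dependent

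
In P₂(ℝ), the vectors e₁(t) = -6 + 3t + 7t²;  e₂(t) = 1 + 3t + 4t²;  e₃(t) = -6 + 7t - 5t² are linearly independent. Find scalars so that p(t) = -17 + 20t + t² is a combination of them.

p = e₁ + e₂ + 2e₃

Work in coordinates with respect to the standard basis {1, t, t²}.
Write p = α₁e₁ + … + α₃e₃ and equate components.
Row-reducing the augmented matrix gives the unique coefficients (α₁, α₂, α₃) = (1, 1, 2).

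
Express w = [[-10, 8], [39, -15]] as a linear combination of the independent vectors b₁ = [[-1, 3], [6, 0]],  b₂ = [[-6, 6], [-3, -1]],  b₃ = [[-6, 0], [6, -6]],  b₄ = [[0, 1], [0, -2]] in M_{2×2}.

Work in coordinates with respect to the standard basis {E₁₁, E₁₂, E₂₁, E₂₂}.
Write w = c₁b₁ + … + c₄b₄ and equate components.
Back-substitution yields (c₁, …, c₄) = (4, -1, 2, 2).

w = 4b₁ - b₂ + 2b₃ + 2b₄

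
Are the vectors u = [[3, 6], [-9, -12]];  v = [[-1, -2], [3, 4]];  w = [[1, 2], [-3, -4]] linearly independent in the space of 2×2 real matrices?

linearly dependent

Write each element as a coordinate vector in ℝ⁴ using {E₁₁, E₁₂, E₂₁, E₂₂}.
Row-reduce the matrix whose columns are u, v, w.
The reduction yields 1 nonzero row, so the rank is 1.
Since rank 1 < 3, the set is linearly dependent.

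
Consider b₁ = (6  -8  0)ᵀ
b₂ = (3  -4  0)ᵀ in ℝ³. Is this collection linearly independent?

linearly dependent

Row-reduce the matrix whose columns are b₁, b₂.
The reduction yields 1 nonzero row, so the rank is 1.
Since rank 1 < 2, the set is linearly dependent.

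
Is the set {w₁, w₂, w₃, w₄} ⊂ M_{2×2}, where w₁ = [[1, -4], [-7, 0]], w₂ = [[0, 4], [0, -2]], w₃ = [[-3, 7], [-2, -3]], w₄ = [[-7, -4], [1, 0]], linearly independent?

Take coordinates with respect to the standard basis {E₁₁, E₁₂, E₂₁, E₂₂}.
Place the vectors as rows of a 4×4 matrix and reduce to echelon form.
The reduction yields 4 nonzero rows, so the rank is 4.
Since rank = 4 (the number of vectors), the set is linearly independent.

linearly independent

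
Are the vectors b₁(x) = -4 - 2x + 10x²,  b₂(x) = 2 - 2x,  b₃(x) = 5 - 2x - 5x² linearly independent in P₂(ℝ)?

Take coordinates with respect to the standard basis {1, x, x²}.
Place the vectors as rows of a 3×3 matrix and reduce to echelon form.
The reduction yields 2 nonzero rows, so the rank is 2.
Since rank 2 < 3, the set is linearly dependent.
Indeed b₁ - 3b₂ + 2b₃ = 0.

linearly dependent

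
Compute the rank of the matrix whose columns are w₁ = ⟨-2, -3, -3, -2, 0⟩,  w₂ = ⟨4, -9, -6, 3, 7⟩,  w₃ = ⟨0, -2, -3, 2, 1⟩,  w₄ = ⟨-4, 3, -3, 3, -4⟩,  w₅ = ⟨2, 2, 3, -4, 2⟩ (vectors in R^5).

4

Apply Gaussian elimination to the matrix whose rows are w₁, w₂, w₃, w₄, w₅.
Reduction leaves 4 leading entries, giving rank 4.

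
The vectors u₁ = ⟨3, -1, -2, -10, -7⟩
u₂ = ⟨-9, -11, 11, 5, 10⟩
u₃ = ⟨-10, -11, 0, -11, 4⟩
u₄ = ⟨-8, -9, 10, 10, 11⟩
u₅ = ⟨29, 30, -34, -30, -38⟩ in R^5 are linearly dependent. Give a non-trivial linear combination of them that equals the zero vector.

u₁ - 2u₂ - u₄ - u₅ = 0

Write the vectors as columns of a matrix and find a nonzero vector in its null space.
The free variable yields coefficients (1, -2, 0, -1, -1) (any nonzero multiple also works).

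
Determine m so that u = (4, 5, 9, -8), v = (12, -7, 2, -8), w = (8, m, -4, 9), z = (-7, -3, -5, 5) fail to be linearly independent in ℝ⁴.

The set is linearly dependent precisely when det[u; v; w; z] = 0.
Cofactor expansion gives det = 2067 - 212*m.
This vanishes exactly when m = 39/4.

m = 39/4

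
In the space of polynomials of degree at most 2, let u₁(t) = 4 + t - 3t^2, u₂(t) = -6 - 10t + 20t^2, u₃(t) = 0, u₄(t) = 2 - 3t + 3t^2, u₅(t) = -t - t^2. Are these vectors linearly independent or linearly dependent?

linearly dependent

Take coordinates with respect to the standard basis {1, t, t^2}.
There are 5 vectors in a 3-dimensional space, so they cannot be linearly independent.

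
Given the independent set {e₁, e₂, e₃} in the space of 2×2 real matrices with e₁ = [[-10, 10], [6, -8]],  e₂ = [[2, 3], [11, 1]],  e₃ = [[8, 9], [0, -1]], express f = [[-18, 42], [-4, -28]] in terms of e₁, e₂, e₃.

Identify each element with its coordinate vector in ℝ⁴ via {E₁₁, E₁₂, E₂₁, E₂₂}.
Set up the augmented matrix [e₁ | e₂ | e₃ | f] and row-reduce.
Row-reducing the augmented matrix gives the unique coefficients (α₁, α₂, α₃) = (3, -2, 2).

f = 3e₁ - 2e₂ + 2e₃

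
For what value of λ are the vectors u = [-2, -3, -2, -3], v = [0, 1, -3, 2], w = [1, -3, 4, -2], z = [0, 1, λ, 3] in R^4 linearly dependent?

Dependence holds iff the 4×4 matrix [u v w z] is singular.
Cofactor expansion gives det = 11*λ + 54.
Setting this to zero gives λ = -54/11.

λ = -54/11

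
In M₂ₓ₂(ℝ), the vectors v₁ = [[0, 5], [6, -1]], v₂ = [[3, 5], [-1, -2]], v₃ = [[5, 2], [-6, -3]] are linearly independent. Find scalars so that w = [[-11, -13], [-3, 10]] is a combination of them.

w = -4v₁ + 3v₂ - 4v₃

Take coordinate vectors relative to {E₁₁, E₁₂, E₂₁, E₂₂}.
Since v₁, v₂, v₃ are independent, the coefficients expressing w are uniquely determined by a linear system.
Row-reducing the augmented matrix gives the unique coefficients (a₁, a₂, a₃) = (-4, 3, -4).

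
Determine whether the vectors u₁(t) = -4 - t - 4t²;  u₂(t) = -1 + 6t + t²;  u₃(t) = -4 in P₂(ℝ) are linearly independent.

Write each element as a coordinate vector in ℝ³ using {1, t, t²}.
The matrix [u₁|u₂|u₃] has determinant -92.
A nonzero determinant means the columns are linearly independent.

linearly independent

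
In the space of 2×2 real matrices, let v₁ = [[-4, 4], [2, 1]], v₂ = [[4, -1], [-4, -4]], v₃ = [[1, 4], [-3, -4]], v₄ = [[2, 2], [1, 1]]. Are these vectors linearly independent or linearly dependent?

Write each element as a coordinate vector in ℝ⁴ using {E₁₁, E₁₂, E₂₁, E₂₂}.
Row-reduce the matrix whose columns are v₁, v₂, v₃, v₄.
The reduction yields 4 nonzero rows, so the rank is 4.
Since rank = 4 (the number of vectors), the set is linearly independent.

linearly independent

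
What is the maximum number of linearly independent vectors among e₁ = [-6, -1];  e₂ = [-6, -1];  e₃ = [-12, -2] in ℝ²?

Row-reduce the 3×2 matrix with these as rows.
Exactly 1 pivot survives; hence the rank is 1.
(With 3 elements in a 2-dimensional space the rank is at most 2.)

1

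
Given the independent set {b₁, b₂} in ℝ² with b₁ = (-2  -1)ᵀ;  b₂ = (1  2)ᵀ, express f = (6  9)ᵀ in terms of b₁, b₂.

f = -b₁ + 4b₂

Solve the system with b₁, b₂ as columns and f as the right-hand side.
Row-reducing the augmented matrix gives the unique coefficients (c₁, c₂) = (-1, 4).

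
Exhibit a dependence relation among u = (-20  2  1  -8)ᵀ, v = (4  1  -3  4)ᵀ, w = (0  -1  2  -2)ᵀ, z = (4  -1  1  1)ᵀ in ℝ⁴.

u + 3v + 3w + 2z = 0

Set up α₁u + … + α₄z = 0 and solve the homogeneous system.
One solution (up to scaling) is (1, 3, 3, 2).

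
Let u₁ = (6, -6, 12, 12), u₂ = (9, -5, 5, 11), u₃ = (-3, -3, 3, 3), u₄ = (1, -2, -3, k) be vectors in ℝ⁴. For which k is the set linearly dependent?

k = 18/7

Dependence holds iff the 4×4 matrix [u₁ u₂ u₃ u₄] is singular.
Expanding, det = 648 - 252*k.
Setting this to zero gives k = 18/7.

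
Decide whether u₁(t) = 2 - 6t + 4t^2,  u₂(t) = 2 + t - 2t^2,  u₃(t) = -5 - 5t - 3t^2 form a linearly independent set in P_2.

Write each element as a coordinate vector in ℝ³ using {1, t, t^2}.
Row-reduce the matrix whose columns are u₁, u₂, u₃.
The reduction yields 3 nonzero rows, so the rank is 3.
Since rank = 3 (the number of vectors), the set is linearly independent.

linearly independent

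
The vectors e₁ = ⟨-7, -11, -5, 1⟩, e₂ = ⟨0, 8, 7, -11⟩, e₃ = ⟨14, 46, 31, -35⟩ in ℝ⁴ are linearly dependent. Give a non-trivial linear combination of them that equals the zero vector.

2e₁ - 3e₂ + e₃ = 0

Solve the homogeneous system with e₁, e₂, e₃ as columns by row-reducing the coefficient matrix.
A generator of the null space is (2, -3, 1).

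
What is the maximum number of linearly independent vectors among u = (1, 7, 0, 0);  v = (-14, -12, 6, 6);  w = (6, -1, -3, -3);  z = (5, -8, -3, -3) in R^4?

2

Row-reduce the 4×4 matrix with these as rows.
Reduction leaves 2 leading entries, giving rank 2.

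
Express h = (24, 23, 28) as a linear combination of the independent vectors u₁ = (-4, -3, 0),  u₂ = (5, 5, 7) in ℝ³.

Solve the system with u₁, u₂ as columns and h as the right-hand side.
Back-substitution yields (c₁, c₂) = (-1, 4).

h = -u₁ + 4u₂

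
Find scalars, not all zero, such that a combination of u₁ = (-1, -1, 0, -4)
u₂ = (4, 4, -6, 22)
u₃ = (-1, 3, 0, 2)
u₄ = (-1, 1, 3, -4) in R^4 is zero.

3u₁ + u₂ - u₃ + 2u₄ = 0

Set up α₁u₁ + … + α₄u₄ = 0 and solve the homogeneous system.
One solution (up to scaling) is (3, 1, -1, 2).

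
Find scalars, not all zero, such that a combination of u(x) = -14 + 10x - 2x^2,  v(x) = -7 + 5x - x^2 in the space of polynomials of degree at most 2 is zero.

u - 2v = 0

Write each element as a vector in ℝ³ using {1, x, x^2}.
Row-reduce the matrix with u, v as columns; the null space gives the coefficients.
A generator of the null space is (1, -2).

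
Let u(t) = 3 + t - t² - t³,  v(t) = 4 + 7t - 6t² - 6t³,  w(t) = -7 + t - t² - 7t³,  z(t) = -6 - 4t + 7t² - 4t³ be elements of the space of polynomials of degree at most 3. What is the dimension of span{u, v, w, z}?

4

Pass to coordinate vectors with respect to the basis {1, t, …, t³}.
Form the matrix with u, v, w, z as columns and reduce.
Reduction leaves 4 leading entries, giving rank 4.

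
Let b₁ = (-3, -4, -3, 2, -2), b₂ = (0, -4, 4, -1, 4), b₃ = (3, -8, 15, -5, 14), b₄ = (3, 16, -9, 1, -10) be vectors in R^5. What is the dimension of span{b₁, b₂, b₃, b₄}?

dim = 2

Put the 5×4 matrix [b₁|b₂|b₃|b₄] into echelon form.
There are 2 pivot columns, so rank = 2.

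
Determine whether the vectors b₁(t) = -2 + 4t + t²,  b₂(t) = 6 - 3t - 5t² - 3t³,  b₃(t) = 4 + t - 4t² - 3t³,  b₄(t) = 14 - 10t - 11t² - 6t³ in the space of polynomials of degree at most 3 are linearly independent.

Write each element as a coordinate vector in ℝ⁴ using {1, t, …, t³}.
Row-reduce the matrix whose columns are b₁, b₂, b₃, b₄.
The reduction yields 2 nonzero rows, so the rank is 2.
Since rank 2 < 4, the set is linearly dependent.
Indeed b₁ + b₂ - b₃ = 0.

linearly dependent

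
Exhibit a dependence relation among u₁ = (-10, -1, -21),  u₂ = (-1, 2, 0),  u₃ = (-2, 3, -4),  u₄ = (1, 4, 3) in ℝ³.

Set up α₁u₁ + … + α₄u₄ = 0 and solve the homogeneous system.
A generator of the null space is (1, -1, -3, 3).

u₁ - u₂ - 3u₃ + 3u₄ = 0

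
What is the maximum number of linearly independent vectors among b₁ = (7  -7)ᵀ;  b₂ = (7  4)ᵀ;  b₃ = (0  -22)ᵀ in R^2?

2

Form the matrix with b₁, b₂, b₃ as columns and reduce.
Exactly 2 pivots survive; hence the rank is 2.
(With 3 elements in a 2-dimensional space the rank is at most 2.)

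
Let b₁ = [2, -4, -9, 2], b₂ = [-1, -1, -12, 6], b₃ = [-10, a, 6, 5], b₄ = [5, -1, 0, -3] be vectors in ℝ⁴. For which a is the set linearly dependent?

a = 8

The set is linearly dependent precisely when det[b₁; b₂; b₃; b₄] = 0.
The determinant works out to 51*a - 408.
Solving 51*a - 408 = 0 yields a = 8.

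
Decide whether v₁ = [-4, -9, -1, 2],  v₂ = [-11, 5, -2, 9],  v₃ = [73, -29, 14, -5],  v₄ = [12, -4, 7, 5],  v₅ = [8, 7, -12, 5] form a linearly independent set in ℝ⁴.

There are 5 vectors in a 4-dimensional space, so they cannot be linearly independent.

linearly dependent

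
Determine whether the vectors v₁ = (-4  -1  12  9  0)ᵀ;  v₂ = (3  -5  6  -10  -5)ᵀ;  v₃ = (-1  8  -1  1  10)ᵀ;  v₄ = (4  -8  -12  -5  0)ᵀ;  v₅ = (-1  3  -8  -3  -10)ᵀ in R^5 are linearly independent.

Row-reduce the matrix whose columns are v₁, v₂, v₃, v₄, v₅.
The reduction yields 5 nonzero rows, so the rank is 5.
Since rank = 5 (the number of vectors), the set is linearly independent.

linearly independent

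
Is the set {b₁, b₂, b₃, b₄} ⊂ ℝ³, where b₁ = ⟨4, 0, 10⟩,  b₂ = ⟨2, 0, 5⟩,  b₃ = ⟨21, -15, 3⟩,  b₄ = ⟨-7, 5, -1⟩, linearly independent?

linearly dependent

There are 4 vectors in a 3-dimensional space, so they cannot be linearly independent.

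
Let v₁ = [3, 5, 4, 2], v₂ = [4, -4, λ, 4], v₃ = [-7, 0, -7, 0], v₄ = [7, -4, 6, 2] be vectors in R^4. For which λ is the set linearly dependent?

λ = 26/9

The vectors are dependent exactly when the determinant of the matrix with rows v₁, v₂, v₃, v₄ vanishes.
The determinant works out to 364 - 126*λ.
This vanishes exactly when λ = 26/9.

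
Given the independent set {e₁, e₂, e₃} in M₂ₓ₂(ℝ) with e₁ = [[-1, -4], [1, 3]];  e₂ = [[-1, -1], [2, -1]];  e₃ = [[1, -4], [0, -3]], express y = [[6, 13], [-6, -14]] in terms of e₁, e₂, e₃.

Identify each element with its coordinate vector in ℝ⁴ via {E₁₁, E₁₂, E₂₁, E₂₂}.
Solve the system with e₁, e₂, e₃ as columns and y as the right-hand side.
Back-substitution yields (α₁, α₂, α₃) = (-4, -1, 1).

y = -4e₁ - e₂ + e₃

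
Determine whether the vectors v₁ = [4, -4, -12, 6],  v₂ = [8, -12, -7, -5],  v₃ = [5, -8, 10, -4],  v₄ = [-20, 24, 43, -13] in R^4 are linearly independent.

linearly dependent

Row-reduce the matrix whose columns are v₁, v₂, v₃, v₄.
The reduction yields 3 nonzero rows, so the rank is 3.
Since rank 3 < 4, the set is linearly dependent.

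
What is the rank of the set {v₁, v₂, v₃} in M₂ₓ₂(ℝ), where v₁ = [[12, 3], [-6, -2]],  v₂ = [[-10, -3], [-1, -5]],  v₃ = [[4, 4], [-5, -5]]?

3

Pass to coordinate vectors with respect to the basis {E₁₁, E₁₂, E₂₁, E₂₂}.
Apply Gaussian elimination to the matrix whose rows are v₁, v₂, v₃.
There are 3 pivot columns, so rank = 3.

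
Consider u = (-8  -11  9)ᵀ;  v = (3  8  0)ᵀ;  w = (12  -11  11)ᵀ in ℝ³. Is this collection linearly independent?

The matrix [u|v|w] has determinant -1502.
A nonzero determinant means the columns are linearly independent.

linearly independent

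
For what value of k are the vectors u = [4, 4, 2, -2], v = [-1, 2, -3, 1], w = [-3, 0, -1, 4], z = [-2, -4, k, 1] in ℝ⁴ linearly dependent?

The vectors are dependent exactly when the determinant of the matrix with rows u, v, w, z vanishes.
The determinant works out to 28 - 24*k.
Solving 28 - 24*k = 0 yields k = 7/6.

k = 7/6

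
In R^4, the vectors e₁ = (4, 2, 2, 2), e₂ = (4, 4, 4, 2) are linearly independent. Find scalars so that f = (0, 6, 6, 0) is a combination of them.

f = -3e₁ + 3e₂

Write f = c₁e₁ + c₂e₂ and equate components.
Back-substitution yields (c₁, c₂) = (-3, 3).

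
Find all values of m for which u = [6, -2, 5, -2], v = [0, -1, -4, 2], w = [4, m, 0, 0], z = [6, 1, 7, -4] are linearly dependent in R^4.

m = -4/3

Place the vectors as rows of a 4×4 matrix; dependence ⇔ determinant zero.
The determinant works out to -24*m - 32.
This vanishes exactly when m = -4/3.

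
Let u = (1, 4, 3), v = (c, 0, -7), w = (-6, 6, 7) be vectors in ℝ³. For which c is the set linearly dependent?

c = 21

Dependence holds iff the 3×3 matrix [u v w] is singular.
The determinant works out to 210 - 10*c.
This vanishes exactly when c = 21.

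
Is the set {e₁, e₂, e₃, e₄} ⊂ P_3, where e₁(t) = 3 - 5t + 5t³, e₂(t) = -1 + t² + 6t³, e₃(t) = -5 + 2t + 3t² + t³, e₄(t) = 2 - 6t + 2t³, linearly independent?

linearly independent

Write each element as a coordinate vector in ℝ⁴ using {1, t, …, t³}.
The matrix [e₁|e₂|e₃|e₄] has determinant 104.
A nonzero determinant means the columns are linearly independent.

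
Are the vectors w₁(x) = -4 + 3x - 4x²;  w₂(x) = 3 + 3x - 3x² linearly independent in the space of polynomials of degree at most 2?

Write each element as a coordinate vector in ℝ³ using {1, x, x²}.
Row-reduce the matrix whose columns are w₁, w₂.
The reduction yields 2 nonzero rows, so the rank is 2.
Since rank = 2 (the number of vectors), the set is linearly independent.

linearly independent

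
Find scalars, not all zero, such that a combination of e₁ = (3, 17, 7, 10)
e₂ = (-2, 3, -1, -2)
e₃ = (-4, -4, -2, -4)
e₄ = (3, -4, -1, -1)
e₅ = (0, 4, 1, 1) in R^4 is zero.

Write the vectors as columns of a matrix and find a nonzero vector in its null space.
A generator of the null space is (1, 1, 1, 1, -3).

e₁ + e₂ + e₃ + e₄ - 3e₅ = 0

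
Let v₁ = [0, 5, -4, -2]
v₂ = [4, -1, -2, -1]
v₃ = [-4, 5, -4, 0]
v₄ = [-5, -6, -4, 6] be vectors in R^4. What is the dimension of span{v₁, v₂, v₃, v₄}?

Form the matrix with v₁, v₂, v₃, v₄ as columns and reduce.
Exactly 4 pivots survive; hence the rank is 4.

4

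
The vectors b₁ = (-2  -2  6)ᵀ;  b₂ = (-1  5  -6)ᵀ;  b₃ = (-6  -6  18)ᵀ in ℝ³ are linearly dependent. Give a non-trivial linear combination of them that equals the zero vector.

3b₁ - b₃ = 0

Write the vectors as columns of a matrix and find a nonzero vector in its null space.
One solution (up to scaling) is (3, 0, -1).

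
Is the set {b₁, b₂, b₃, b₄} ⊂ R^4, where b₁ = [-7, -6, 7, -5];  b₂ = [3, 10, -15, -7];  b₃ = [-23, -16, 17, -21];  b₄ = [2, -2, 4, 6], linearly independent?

linearly dependent

The matrix [b₁|b₂|b₃|b₄] has determinant 0.
A zero determinant means the columns are linearly dependent.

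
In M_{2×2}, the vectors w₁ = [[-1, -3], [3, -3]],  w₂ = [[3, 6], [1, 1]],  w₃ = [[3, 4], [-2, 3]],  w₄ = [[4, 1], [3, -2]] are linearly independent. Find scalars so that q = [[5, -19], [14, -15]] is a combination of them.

Work in coordinates with respect to the standard basis {E₁₁, E₁₂, E₂₁, E₂₂}.
Since w₁, w₂, w₃, w₄ are independent, the coefficients expressing q are uniquely determined by a linear system.
The system has the unique solution (c₁, …, c₄) = (4, -3, 2, 3).

q = 4w₁ - 3w₂ + 2w₃ + 3w₄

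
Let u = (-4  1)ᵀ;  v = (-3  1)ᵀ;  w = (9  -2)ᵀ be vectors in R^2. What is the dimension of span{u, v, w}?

Row-reduce the 3×2 matrix with these as rows.
Reduction leaves 2 leading entries, giving rank 2.
(With 3 elements in a 2-dimensional space the rank is at most 2.)

dim = 2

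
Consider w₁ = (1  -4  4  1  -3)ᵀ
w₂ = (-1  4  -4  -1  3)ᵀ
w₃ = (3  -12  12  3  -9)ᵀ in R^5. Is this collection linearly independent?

linearly dependent

One vector is a scalar multiple of another, so the set is dependent.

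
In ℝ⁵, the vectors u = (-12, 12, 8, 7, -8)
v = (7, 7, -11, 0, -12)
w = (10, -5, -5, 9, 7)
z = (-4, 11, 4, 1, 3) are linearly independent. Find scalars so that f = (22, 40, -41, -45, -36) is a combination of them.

Solve the system with u, v, w, z as columns and f as the right-hand side.
Row-reducing the augmented matrix gives the unique coefficients (a₁, …, a₄) = (-3, 4, -3, 3).

f = -3u + 4v - 3w + 3z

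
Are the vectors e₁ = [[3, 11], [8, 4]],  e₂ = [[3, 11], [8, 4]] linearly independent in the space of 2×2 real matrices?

Write each element as a coordinate vector in ℝ⁴ using {E₁₁, E₁₂, E₂₁, E₂₂}.
Two of the vectors are equal, giving an immediate dependence.

linearly dependent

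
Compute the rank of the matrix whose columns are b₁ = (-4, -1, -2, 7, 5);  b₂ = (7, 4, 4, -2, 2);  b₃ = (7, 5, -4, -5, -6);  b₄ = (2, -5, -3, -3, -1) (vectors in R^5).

Row-reduce the 4×5 matrix with these as rows.
Reduction leaves 4 leading entries, giving rank 4.

rank 4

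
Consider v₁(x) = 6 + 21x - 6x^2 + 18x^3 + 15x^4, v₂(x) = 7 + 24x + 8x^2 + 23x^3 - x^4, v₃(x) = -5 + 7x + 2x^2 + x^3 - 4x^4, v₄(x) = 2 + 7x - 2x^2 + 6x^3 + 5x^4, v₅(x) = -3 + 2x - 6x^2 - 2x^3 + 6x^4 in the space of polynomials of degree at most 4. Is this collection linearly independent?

Write each element as a coordinate vector in ℝ⁵ using {1, x, …, x^4}.
One vector is a scalar multiple of another, so the set is dependent.

linearly dependent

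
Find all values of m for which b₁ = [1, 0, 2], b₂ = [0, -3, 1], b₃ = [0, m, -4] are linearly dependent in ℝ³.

m = 12

Dependence holds iff the 3×3 matrix [b₁ b₂ b₃] is singular.
The determinant works out to 12 - m.
This vanishes exactly when m = 12.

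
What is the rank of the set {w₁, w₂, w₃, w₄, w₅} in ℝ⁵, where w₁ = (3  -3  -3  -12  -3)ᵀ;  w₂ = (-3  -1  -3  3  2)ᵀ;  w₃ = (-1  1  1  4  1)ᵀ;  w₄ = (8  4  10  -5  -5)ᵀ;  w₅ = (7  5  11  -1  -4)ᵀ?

rank 2

Form the matrix with w₁, w₂, w₃, w₄, w₅ as columns and reduce.
The echelon form has 2 nonzero rows, so the rank is 2.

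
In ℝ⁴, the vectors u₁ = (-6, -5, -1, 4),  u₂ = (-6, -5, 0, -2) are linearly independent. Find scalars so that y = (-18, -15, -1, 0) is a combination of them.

Since u₁, u₂ are independent, the coefficients expressing y are uniquely determined by a linear system.
The system has the unique solution (c₁, c₂) = (1, 2).

y = u₁ + 2u₂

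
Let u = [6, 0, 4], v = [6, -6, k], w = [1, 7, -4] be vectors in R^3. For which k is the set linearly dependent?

Dependence holds iff the 3×3 matrix [u v w] is singular.
The determinant works out to 336 - 42*k.
Solving 336 - 42*k = 0 yields k = 8.

k = 8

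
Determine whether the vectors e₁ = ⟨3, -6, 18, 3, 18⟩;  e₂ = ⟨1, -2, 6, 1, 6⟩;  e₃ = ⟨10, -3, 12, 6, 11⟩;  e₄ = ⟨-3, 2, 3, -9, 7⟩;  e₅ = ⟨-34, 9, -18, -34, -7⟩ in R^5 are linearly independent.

linearly dependent

One vector is a scalar multiple of another, so the set is dependent.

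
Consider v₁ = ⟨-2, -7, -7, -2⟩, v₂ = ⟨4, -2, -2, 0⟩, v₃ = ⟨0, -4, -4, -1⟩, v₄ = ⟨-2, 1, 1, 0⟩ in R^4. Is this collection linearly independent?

linearly dependent

One vector is a scalar multiple of another, so the set is dependent.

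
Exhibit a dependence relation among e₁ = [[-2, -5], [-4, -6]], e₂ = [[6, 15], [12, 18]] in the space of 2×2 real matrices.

Pass to coordinate vectors relative to the basis {E₁₁, E₁₂, E₂₁, E₂₂}.
Set up α₁e₁ + α₂e₂ = 0 and solve the homogeneous system.
A generator of the null space is (3, 1).

3e₁ + e₂ = 0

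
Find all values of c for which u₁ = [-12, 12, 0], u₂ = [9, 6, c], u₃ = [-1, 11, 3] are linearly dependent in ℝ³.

c = 9/2

The vectors are dependent exactly when the determinant of the matrix with rows u₁, u₂, u₃ vanishes.
The determinant works out to 120*c - 540.
This vanishes exactly when c = 9/2.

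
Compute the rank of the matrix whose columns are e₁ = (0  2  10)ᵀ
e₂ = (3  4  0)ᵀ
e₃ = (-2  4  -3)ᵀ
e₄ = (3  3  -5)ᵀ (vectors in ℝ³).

Apply Gaussian elimination to the matrix whose rows are e₁, e₂, e₃, e₄.
Exactly 3 pivots survive; hence the rank is 3.
(With 4 elements in a 3-dimensional space the rank is at most 3.)

3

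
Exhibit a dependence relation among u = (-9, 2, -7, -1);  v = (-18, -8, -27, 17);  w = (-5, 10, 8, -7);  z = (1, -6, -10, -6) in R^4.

Solve the homogeneous system with u, v, w, z as columns by row-reducing the coefficient matrix.
One solution (up to scaling) is (3, -1, -2, -1).

3u - v - 2w - z = 0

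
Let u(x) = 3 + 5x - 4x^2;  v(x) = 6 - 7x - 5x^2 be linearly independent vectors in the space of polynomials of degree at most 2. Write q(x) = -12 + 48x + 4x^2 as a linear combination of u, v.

Identify each element with its coordinate vector in ℝ³ via {1, x, x^2}.
Solve the system with u, v as columns and q as the right-hand side.
The system has the unique solution (α₁, α₂) = (4, -4).

q = 4u - 4v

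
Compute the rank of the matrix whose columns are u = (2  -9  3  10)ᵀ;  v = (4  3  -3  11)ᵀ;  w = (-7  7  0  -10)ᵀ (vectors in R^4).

3

Form the matrix with u, v, w as columns and reduce.
Reduction leaves 3 leading entries, giving rank 3.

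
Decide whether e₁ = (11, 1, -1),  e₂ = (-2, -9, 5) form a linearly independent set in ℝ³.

linearly independent

Place the vectors as rows of a 2×3 matrix and reduce to echelon form.
The reduction yields 2 nonzero rows, so the rank is 2.
Since rank = 2 (the number of vectors), the set is linearly independent.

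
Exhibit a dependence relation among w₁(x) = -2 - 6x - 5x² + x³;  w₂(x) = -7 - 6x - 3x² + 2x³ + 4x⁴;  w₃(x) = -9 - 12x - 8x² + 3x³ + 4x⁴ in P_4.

Write each element as a vector in ℝ⁵ using {1, x, …, x⁴}.
Solve the homogeneous system with w₁, w₂, w₃ as columns by row-reducing the coefficient matrix.
The free variable yields coefficients (1, 1, -1) (any nonzero multiple also works).

w₁ + w₂ - w₃ = 0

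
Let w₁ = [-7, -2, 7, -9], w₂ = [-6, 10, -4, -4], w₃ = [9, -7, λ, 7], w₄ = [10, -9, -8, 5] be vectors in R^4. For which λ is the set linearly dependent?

The set is linearly dependent precisely when det[w₁; w₂; w₃; w₄] = 0.
The determinant works out to 336*λ + 1302.
This vanishes exactly when λ = -31/8.

λ = -31/8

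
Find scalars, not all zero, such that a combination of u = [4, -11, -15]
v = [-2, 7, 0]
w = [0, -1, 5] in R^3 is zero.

Set up α₁u + … + α₃w = 0 and solve the homogeneous system.
A generator of the null space is (1, 2, 3).

u + 2v + 3w = 0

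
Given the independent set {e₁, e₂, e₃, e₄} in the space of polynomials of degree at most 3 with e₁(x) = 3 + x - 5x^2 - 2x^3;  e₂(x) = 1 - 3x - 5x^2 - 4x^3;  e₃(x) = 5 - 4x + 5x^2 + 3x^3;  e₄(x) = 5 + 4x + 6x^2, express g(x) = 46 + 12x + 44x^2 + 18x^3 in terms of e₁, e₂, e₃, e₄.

Identify each element with its coordinate vector in ℝ⁴ via {1, x, …, x^3}.
Since e₁, e₂, e₃, e₄ are independent, the coefficients expressing g are uniquely determined by a linear system.
The system has the unique solution (c₁, …, c₄) = (3, -3, 4, 4).

g = 3e₁ - 3e₂ + 4e₃ + 4e₄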